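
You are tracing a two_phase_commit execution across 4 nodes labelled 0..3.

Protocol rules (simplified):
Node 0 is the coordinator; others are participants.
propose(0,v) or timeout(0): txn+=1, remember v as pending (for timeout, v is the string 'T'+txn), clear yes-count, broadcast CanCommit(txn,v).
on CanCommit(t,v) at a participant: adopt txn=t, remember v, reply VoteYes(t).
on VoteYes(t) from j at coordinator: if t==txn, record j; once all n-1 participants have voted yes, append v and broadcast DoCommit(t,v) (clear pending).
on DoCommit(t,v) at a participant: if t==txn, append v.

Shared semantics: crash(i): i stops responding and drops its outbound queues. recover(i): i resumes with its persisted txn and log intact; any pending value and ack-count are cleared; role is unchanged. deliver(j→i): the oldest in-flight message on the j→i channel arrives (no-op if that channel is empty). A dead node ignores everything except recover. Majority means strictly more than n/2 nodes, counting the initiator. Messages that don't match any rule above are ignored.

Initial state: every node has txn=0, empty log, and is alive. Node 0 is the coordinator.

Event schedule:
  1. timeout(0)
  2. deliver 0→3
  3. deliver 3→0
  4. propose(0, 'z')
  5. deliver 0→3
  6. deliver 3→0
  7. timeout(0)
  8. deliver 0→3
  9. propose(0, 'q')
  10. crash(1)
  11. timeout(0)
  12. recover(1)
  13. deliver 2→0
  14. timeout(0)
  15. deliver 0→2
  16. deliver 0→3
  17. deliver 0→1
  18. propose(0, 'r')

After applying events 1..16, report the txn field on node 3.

after 1 — timeout(0): n0:coor/t1/[-]
after 2 — deliver 0→3: n3:part/t1/[-]
after 3 — deliver 3→0: ·
after 4 — propose(0,'z'): n0:coor/t2/[-]
after 5 — deliver 0→3: n3:part/t2/[-]
after 6 — deliver 3→0: ·
after 7 — timeout(0): n0:coor/t3/[-]
after 8 — deliver 0→3: n3:part/t3/[-]
after 9 — propose(0,'q'): n0:coor/t4/[-]
after 10 — crash(1): n1:✗part/t0/[-]
after 11 — timeout(0): n0:coor/t5/[-]
after 12 — recover(1): n1:part/t0/[-]
after 13 — deliver 2→0: ·
after 14 — timeout(0): n0:coor/t6/[-]
after 15 — deliver 0→2: n2:part/t1/[-]
after 16 — deliver 0→3: n3:part/t4/[-]

4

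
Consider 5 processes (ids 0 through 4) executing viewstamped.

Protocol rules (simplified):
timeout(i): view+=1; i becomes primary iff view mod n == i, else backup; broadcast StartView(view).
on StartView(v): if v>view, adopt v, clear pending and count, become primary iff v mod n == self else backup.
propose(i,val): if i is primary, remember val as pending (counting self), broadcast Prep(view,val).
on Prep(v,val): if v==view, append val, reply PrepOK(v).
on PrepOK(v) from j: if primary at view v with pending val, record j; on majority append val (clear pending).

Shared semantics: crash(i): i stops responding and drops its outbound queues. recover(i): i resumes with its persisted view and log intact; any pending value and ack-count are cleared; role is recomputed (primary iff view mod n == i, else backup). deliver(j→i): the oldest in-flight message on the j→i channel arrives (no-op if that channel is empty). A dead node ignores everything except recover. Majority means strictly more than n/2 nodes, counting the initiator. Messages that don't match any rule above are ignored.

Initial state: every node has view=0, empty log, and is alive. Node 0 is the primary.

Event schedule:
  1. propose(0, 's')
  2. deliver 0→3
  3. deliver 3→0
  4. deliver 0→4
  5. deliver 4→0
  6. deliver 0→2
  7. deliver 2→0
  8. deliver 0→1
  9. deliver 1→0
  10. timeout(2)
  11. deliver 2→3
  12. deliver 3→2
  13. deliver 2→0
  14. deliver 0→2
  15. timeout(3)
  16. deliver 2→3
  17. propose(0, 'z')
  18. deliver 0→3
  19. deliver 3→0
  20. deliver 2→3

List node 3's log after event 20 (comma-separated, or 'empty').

s

e1 propose(0,'s'): ·
e2 deliver 0→3: 3[back,v=0,s]
e3 deliver 3→0: ·
e4 deliver 0→4: 4[back,v=0,s]
e5 deliver 4→0: 0[prim,v=0,s]
e6 deliver 0→2: 2[back,v=0,s]
e7 deliver 2→0: ·
e8 deliver 0→1: 1[back,v=0,s]
e9 deliver 1→0: ·
e10 timeout(2): 2[back,v=1,s]
e11 deliver 2→3: 3[back,v=1,s]
e12 deliver 3→2: ·
e13 deliver 2→0: 0[back,v=1,s]
e14 deliver 0→2: ·
e15 timeout(3): 3[back,v=2,s]
e16 deliver 2→3: ·
e17 propose(0,'z'): ·
e18 deliver 0→3: ·
e19 deliver 3→0: 0[back,v=2,s]
e20 deliver 2→3: ·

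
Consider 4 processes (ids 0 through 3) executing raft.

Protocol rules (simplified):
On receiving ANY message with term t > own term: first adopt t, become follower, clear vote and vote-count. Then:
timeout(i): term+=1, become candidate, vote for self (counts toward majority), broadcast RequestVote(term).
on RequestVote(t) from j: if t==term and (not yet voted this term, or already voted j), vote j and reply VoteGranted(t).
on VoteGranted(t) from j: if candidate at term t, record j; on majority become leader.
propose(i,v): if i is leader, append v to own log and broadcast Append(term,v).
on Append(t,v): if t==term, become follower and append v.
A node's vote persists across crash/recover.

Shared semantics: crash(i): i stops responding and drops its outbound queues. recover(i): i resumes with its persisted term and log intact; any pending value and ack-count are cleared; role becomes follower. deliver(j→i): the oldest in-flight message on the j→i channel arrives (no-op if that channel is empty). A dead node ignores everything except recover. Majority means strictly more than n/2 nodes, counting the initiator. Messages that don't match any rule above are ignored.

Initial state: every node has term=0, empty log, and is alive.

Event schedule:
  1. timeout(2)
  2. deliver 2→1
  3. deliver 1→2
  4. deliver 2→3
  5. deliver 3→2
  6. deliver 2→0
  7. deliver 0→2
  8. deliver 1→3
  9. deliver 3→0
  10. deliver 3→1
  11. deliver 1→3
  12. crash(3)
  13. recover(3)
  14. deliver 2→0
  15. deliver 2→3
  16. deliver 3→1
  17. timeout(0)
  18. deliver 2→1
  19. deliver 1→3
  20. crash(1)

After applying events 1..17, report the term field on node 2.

1

1. timeout(2):  <2:cand t1 ->
2. deliver 2→1:  <1:foll t1 ->
3. deliver 1→2:  nop
4. deliver 2→3:  <3:foll t1 ->
5. deliver 3→2:  <2:lead t1 ->
6. deliver 2→0:  <0:foll t1 ->
7. deliver 0→2:  nop
8. deliver 1→3:  nop
9. deliver 3→0:  nop
10. deliver 3→1:  nop
11. deliver 1→3:  nop
12. crash(3):  <3:✗foll t1 ->
13. recover(3):  <3:foll t1 ->
14. deliver 2→0:  nop
15. deliver 2→3:  nop
16. deliver 3→1:  nop
17. timeout(0):  <0:cand t2 ->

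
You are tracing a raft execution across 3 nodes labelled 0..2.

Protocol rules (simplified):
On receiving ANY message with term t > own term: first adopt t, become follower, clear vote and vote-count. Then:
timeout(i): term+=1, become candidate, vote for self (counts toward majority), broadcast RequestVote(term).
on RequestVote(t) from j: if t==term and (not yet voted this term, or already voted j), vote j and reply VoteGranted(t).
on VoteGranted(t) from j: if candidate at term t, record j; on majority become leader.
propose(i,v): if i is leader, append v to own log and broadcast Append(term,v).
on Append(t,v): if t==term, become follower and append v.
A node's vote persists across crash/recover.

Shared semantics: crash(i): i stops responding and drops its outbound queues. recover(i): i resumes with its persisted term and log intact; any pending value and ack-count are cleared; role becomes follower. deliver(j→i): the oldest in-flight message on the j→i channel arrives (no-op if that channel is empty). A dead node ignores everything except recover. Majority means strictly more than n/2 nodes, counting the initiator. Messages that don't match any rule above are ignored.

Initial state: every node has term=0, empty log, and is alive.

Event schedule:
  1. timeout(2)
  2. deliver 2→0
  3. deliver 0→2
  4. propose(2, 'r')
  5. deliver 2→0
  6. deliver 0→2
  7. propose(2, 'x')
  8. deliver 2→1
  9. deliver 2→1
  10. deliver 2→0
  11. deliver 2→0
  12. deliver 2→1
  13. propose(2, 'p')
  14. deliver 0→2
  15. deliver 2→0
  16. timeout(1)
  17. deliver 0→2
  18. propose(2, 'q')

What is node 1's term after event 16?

[1] timeout(2) → N2(cand t1 [-])
[2] deliver 2→0 → N0(foll t1 [-])
[3] deliver 0→2 → N2(lead t1 [-])
[4] propose(2,'r') → N2(lead t1 [r])
[5] deliver 2→0 → N0(foll t1 [r])
[6] deliver 0→2 → ∅
[7] propose(2,'x') → N2(lead t1 [r,x])
[8] deliver 2→1 → N1(foll t1 [-])
[9] deliver 2→1 → N1(foll t1 [r])
[10] deliver 2→0 → N0(foll t1 [r,x])
[11] deliver 2→0 → ∅
[12] deliver 2→1 → N1(foll t1 [r,x])
[13] propose(2,'p') → N2(lead t1 [r,x,p])
[14] deliver 0→2 → ∅
[15] deliver 2→0 → N0(foll t1 [r,x,p])
[16] timeout(1) → N1(cand t2 [r,x])

2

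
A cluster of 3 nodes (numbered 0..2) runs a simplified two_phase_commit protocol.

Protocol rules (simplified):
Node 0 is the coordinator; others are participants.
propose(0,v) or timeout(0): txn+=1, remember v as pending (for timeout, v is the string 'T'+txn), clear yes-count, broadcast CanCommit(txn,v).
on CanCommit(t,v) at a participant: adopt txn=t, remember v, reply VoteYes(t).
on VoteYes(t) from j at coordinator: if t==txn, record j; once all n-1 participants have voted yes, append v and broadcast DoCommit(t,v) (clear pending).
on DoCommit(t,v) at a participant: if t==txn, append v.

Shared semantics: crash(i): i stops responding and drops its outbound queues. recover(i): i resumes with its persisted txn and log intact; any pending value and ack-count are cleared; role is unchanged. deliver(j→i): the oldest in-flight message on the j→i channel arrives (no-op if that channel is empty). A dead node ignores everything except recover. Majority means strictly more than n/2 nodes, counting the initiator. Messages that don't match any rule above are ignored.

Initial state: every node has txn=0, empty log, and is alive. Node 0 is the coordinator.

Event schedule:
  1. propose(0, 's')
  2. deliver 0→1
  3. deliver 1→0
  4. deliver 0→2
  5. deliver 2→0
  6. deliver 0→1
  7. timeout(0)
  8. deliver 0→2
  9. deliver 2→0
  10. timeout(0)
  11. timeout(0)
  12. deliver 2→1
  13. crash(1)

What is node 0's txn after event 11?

[1] propose(0,'s') → N0(coor t1 [-])
[2] deliver 0→1 → N1(part t1 [-])
[3] deliver 1→0 → ∅
[4] deliver 0→2 → N2(part t1 [-])
[5] deliver 2→0 → N0(coor t1 [s])
[6] deliver 0→1 → N1(part t1 [s])
[7] timeout(0) → N0(coor t2 [s])
[8] deliver 0→2 → N2(part t1 [s])
[9] deliver 2→0 → ∅
[10] timeout(0) → N0(coor t3 [s])
[11] timeout(0) → N0(coor t4 [s])

4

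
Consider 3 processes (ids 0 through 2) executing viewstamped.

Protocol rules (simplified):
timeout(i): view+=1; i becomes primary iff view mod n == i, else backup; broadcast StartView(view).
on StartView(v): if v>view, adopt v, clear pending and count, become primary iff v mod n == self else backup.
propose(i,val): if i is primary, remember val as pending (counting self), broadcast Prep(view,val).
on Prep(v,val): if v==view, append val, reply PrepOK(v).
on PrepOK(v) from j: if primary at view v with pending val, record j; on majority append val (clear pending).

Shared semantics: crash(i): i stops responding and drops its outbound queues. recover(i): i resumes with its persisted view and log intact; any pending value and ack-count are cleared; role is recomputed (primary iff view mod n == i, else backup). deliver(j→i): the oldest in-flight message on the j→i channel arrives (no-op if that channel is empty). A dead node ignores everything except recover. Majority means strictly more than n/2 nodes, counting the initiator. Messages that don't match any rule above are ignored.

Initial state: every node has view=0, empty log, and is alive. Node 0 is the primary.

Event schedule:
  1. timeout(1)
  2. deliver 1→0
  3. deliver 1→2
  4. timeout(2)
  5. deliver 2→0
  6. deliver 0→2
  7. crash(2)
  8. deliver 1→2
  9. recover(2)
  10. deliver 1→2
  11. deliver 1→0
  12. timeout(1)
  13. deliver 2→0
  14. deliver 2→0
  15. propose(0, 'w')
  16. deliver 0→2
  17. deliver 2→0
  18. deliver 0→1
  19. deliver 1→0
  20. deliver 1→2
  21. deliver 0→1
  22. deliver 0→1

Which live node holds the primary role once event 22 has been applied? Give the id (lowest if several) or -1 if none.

2

e1 timeout(1): 1[prim,v=1,-]
e2 deliver 1→0: 0[back,v=1,-]
e3 deliver 1→2: 2[back,v=1,-]
e4 timeout(2): 2[prim,v=2,-]
e5 deliver 2→0: 0[back,v=2,-]
e6 deliver 0→2: ·
e7 crash(2): 2[✗prim,v=2,-]
e8 deliver 1→2: ·
e9 recover(2): 2[prim,v=2,-]
e10 deliver 1→2: ·
e11 deliver 1→0: ·
e12 timeout(1): 1[back,v=2,-]
e13 deliver 2→0: ·
e14 deliver 2→0: ·
e15 propose(0,'w'): ·
e16 deliver 0→2: ·
e17 deliver 2→0: ·
e18 deliver 0→1: ·
e19 deliver 1→0: ·
e20 deliver 1→2: ·
e21 deliver 0→1: ·
e22 deliver 0→1: ·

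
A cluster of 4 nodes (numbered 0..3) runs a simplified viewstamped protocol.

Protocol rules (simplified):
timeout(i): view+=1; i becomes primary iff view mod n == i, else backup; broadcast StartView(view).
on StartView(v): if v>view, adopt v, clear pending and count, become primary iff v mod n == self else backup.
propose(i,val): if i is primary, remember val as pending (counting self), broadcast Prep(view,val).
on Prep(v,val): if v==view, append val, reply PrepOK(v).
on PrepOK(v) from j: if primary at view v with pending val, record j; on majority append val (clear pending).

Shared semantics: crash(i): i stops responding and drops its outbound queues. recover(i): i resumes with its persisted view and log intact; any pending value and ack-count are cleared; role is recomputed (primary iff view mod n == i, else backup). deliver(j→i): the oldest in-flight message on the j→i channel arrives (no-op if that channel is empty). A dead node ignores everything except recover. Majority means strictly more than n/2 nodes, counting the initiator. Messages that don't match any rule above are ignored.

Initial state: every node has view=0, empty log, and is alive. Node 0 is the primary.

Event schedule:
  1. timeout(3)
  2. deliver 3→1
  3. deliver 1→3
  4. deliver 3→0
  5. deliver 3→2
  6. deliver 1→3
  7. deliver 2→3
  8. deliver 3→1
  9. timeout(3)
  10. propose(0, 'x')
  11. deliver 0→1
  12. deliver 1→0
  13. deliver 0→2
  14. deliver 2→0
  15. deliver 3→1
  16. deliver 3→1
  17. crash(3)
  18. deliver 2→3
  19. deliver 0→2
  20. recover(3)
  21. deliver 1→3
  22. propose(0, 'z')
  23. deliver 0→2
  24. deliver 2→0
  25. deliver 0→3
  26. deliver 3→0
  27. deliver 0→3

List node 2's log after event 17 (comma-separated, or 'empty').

empty

[1] timeout(3) → N3(back v1 [-])
[2] deliver 3→1 → N1(prim v1 [-])
[3] deliver 1→3 → ∅
[4] deliver 3→0 → N0(back v1 [-])
[5] deliver 3→2 → N2(back v1 [-])
[6] deliver 1→3 → ∅
[7] deliver 2→3 → ∅
[8] deliver 3→1 → ∅
[9] timeout(3) → N3(back v2 [-])
[10] propose(0,'x') → ∅
[11] deliver 0→1 → ∅
[12] deliver 1→0 → ∅
[13] deliver 0→2 → ∅
[14] deliver 2→0 → ∅
[15] deliver 3→1 → N1(back v2 [-])
[16] deliver 3→1 → ∅
[17] crash(3) → N3(✗back v2 [-])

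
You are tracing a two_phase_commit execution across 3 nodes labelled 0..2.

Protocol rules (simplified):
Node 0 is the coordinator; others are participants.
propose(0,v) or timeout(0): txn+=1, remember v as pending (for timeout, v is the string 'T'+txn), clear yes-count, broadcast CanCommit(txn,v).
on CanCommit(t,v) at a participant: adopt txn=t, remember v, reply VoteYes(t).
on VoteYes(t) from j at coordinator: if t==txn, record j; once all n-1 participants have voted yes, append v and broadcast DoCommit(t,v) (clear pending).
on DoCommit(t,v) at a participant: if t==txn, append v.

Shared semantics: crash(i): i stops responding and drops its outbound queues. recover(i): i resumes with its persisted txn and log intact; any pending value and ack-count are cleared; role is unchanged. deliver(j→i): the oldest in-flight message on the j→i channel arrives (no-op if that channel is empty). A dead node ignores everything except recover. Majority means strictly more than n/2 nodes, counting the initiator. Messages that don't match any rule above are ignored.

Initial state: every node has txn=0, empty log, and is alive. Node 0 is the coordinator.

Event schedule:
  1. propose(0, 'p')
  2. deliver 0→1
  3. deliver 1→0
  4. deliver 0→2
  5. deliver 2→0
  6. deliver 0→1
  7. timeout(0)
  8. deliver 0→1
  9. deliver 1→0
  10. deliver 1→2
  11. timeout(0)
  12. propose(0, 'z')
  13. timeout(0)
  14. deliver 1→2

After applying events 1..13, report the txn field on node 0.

1. propose(0,'p'):  <0:coor t1 ->
2. deliver 0→1:  <1:part t1 ->
3. deliver 1→0:  nop
4. deliver 0→2:  <2:part t1 ->
5. deliver 2→0:  <0:coor t1 p>
6. deliver 0→1:  <1:part t1 p>
7. timeout(0):  <0:coor t2 p>
8. deliver 0→1:  <1:part t2 p>
9. deliver 1→0:  nop
10. deliver 1→2:  nop
11. timeout(0):  <0:coor t3 p>
12. propose(0,'z'):  <0:coor t4 p>
13. timeout(0):  <0:coor t5 p>

5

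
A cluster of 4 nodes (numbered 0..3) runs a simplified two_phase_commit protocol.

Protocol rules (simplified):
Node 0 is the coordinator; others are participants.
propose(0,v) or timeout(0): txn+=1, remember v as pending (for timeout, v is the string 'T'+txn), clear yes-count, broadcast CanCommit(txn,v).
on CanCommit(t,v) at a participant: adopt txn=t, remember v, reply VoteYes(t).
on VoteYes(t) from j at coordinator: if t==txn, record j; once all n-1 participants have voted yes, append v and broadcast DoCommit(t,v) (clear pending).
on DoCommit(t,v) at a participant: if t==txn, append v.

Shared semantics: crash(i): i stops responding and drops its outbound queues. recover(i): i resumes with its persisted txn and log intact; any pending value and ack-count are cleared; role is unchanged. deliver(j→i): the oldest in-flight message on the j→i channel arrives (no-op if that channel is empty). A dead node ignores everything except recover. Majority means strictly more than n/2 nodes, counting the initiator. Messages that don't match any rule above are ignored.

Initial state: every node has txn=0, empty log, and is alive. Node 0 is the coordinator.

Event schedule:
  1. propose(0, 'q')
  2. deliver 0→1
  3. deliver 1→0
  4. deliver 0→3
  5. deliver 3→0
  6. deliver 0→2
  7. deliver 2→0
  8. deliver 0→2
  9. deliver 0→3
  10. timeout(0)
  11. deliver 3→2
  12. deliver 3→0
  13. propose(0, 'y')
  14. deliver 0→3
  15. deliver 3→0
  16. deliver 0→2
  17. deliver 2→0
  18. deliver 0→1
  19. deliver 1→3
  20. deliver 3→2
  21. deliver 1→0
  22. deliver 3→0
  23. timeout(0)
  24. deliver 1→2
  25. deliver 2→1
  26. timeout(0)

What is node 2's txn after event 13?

step 1 propose(0,'q'): 0={coor,t=1,log=-}
step 2 deliver 0→1: 1={part,t=1,log=-}
step 3 deliver 1→0: —
step 4 deliver 0→3: 3={part,t=1,log=-}
step 5 deliver 3→0: —
step 6 deliver 0→2: 2={part,t=1,log=-}
step 7 deliver 2→0: 0={coor,t=1,log=q}
step 8 deliver 0→2: 2={part,t=1,log=q}
step 9 deliver 0→3: 3={part,t=1,log=q}
step 10 timeout(0): 0={coor,t=2,log=q}
step 11 deliver 3→2: —
step 12 deliver 3→0: —
step 13 propose(0,'y'): 0={coor,t=3,log=q}

1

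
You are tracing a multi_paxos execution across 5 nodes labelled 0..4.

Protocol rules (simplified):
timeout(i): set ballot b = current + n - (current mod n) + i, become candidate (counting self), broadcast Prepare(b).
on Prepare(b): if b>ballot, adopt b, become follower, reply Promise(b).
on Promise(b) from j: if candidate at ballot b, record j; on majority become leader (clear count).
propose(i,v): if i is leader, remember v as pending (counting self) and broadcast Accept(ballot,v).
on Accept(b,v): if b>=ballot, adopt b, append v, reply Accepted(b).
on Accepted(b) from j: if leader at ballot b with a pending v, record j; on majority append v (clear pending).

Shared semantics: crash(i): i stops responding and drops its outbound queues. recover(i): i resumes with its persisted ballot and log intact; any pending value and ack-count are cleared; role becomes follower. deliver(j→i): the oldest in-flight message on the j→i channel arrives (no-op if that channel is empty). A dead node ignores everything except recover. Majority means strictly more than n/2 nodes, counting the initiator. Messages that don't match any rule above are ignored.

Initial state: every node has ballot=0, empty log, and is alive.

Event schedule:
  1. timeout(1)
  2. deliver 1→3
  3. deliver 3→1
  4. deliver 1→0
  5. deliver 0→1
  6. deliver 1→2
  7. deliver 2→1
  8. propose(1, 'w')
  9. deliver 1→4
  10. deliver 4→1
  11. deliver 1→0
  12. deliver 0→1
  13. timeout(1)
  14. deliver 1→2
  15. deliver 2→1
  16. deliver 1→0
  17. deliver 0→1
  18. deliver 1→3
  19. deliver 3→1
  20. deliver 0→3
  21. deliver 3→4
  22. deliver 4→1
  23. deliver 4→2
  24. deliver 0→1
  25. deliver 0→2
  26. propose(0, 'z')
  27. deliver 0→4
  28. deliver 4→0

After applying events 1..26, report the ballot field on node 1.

step 1 timeout(1): 1={cand,b=6,log=-}
step 2 deliver 1→3: 3={foll,b=6,log=-}
step 3 deliver 3→1: —
step 4 deliver 1→0: 0={foll,b=6,log=-}
step 5 deliver 0→1: 1={lead,b=6,log=-}
step 6 deliver 1→2: 2={foll,b=6,log=-}
step 7 deliver 2→1: —
step 8 propose(1,'w'): —
step 9 deliver 1→4: 4={foll,b=6,log=-}
step 10 deliver 4→1: —
step 11 deliver 1→0: 0={foll,b=6,log=w}
step 12 deliver 0→1: —
step 13 timeout(1): 1={cand,b=11,log=-}
step 14 deliver 1→2: 2={foll,b=6,log=w}
step 15 deliver 2→1: —
step 16 deliver 1→0: 0={foll,b=11,log=w}
step 17 deliver 0→1: —
step 18 deliver 1→3: 3={foll,b=6,log=w}
step 19 deliver 3→1: —
step 20 deliver 0→3: —
step 21 deliver 3→4: —
step 22 deliver 4→1: —
step 23 deliver 4→2: —
step 24 deliver 0→1: —
step 25 deliver 0→2: —
step 26 propose(0,'z'): —

11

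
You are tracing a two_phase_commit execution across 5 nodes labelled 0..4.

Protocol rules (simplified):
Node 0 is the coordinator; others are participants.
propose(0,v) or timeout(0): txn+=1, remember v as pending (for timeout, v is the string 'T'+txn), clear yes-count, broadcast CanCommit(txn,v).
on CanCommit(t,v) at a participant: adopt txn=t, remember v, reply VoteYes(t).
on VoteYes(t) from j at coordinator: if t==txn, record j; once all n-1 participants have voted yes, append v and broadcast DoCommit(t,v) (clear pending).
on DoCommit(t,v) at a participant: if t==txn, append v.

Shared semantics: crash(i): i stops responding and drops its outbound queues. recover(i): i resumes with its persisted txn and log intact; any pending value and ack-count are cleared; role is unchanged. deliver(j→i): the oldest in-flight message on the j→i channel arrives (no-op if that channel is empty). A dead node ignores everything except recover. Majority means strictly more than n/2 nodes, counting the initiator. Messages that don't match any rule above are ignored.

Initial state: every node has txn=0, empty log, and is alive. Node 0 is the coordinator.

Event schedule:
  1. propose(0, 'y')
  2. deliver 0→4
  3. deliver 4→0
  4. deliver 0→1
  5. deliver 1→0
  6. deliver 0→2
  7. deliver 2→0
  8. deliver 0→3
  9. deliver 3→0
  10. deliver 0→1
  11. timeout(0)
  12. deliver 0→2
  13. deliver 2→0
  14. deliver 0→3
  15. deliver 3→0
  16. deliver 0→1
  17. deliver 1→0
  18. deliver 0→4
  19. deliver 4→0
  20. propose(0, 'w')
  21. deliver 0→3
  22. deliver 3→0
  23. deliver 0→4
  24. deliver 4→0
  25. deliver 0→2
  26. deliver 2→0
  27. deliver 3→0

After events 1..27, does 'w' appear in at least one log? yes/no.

no

1. propose(0,'y'):  <0:coor t1 ->
2. deliver 0→4:  <4:part t1 ->
3. deliver 4→0:  nop
4. deliver 0→1:  <1:part t1 ->
5. deliver 1→0:  nop
6. deliver 0→2:  <2:part t1 ->
7. deliver 2→0:  nop
8. deliver 0→3:  <3:part t1 ->
9. deliver 3→0:  <0:coor t1 y>
10. deliver 0→1:  <1:part t1 y>
11. timeout(0):  <0:coor t2 y>
12. deliver 0→2:  <2:part t1 y>
13. deliver 2→0:  nop
14. deliver 0→3:  <3:part t1 y>
15. deliver 3→0:  nop
16. deliver 0→1:  <1:part t2 y>
17. deliver 1→0:  nop
18. deliver 0→4:  <4:part t1 y>
19. deliver 4→0:  nop
20. propose(0,'w'):  <0:coor t3 y>
21. deliver 0→3:  <3:part t2 y>
22. deliver 3→0:  nop
23. deliver 0→4:  <4:part t2 y>
24. deliver 4→0:  nop
25. deliver 0→2:  <2:part t2 y>
26. deliver 2→0:  nop
27. deliver 3→0:  nop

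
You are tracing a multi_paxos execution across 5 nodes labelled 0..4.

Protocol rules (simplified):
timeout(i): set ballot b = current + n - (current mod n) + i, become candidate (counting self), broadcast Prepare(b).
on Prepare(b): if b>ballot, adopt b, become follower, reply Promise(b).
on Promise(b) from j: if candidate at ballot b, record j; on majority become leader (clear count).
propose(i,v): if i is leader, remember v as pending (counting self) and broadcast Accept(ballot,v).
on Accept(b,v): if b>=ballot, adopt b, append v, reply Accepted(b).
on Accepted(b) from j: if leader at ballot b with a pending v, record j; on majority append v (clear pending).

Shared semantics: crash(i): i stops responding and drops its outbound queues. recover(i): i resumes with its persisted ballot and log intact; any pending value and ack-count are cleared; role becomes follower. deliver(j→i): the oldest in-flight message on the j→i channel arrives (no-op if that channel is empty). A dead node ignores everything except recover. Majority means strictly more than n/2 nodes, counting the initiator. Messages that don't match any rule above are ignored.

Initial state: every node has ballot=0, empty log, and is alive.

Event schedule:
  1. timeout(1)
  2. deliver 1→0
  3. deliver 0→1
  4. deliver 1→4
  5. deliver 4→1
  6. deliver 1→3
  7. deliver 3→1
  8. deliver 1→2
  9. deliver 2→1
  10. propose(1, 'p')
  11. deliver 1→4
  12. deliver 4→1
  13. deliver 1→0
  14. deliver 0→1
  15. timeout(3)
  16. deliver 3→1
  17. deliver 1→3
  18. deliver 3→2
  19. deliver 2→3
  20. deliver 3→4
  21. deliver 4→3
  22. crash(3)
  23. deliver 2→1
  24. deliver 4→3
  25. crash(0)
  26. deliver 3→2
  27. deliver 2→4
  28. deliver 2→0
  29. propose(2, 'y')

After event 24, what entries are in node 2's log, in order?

empty

[1] timeout(1) → N1(cand b6 [-])
[2] deliver 1→0 → N0(foll b6 [-])
[3] deliver 0→1 → ∅
[4] deliver 1→4 → N4(foll b6 [-])
[5] deliver 4→1 → N1(lead b6 [-])
[6] deliver 1→3 → N3(foll b6 [-])
[7] deliver 3→1 → ∅
[8] deliver 1→2 → N2(foll b6 [-])
[9] deliver 2→1 → ∅
[10] propose(1,'p') → ∅
[11] deliver 1→4 → N4(foll b6 [p])
[12] deliver 4→1 → ∅
[13] deliver 1→0 → N0(foll b6 [p])
[14] deliver 0→1 → N1(lead b6 [p])
[15] timeout(3) → N3(cand b13 [-])
[16] deliver 3→1 → N1(foll b13 [p])
[17] deliver 1→3 → ∅
[18] deliver 3→2 → N2(foll b13 [-])
[19] deliver 2→3 → ∅
[20] deliver 3→4 → N4(foll b13 [p])
[21] deliver 4→3 → N3(lead b13 [-])
[22] crash(3) → N3(✗lead b13 [-])
[23] deliver 2→1 → ∅
[24] deliver 4→3 → ∅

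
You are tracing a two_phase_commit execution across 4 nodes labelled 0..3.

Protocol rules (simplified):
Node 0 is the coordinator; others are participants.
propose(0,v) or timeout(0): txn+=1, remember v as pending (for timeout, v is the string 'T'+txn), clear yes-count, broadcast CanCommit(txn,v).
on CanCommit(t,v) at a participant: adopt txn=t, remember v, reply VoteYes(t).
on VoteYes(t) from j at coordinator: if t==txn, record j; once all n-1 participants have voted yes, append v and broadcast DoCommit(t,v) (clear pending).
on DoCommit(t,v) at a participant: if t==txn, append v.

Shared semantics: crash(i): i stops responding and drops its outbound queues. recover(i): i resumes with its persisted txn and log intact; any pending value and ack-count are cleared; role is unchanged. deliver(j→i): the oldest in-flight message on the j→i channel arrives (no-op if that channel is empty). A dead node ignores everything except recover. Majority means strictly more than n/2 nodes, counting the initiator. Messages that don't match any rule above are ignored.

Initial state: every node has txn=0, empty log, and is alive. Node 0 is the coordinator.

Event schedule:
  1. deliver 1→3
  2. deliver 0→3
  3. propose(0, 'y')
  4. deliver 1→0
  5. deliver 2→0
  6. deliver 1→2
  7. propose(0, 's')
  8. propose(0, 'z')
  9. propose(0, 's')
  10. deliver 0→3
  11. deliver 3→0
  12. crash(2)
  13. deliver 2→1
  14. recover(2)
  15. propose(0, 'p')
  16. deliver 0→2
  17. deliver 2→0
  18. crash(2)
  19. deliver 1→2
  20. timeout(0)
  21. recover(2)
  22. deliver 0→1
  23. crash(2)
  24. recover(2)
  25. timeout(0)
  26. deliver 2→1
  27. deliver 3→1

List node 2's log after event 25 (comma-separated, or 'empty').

step 1 deliver 1→3: —
step 2 deliver 0→3: —
step 3 propose(0,'y'): 0={coor,t=1,log=-}
step 4 deliver 1→0: —
step 5 deliver 2→0: —
step 6 deliver 1→2: —
step 7 propose(0,'s'): 0={coor,t=2,log=-}
step 8 propose(0,'z'): 0={coor,t=3,log=-}
step 9 propose(0,'s'): 0={coor,t=4,log=-}
step 10 deliver 0→3: 3={part,t=1,log=-}
step 11 deliver 3→0: —
step 12 crash(2): 2={✗part,t=0,log=-}
step 13 deliver 2→1: —
step 14 recover(2): 2={part,t=0,log=-}
step 15 propose(0,'p'): 0={coor,t=5,log=-}
step 16 deliver 0→2: 2={part,t=1,log=-}
step 17 deliver 2→0: —
step 18 crash(2): 2={✗part,t=1,log=-}
step 19 deliver 1→2: —
step 20 timeout(0): 0={coor,t=6,log=-}
step 21 recover(2): 2={part,t=1,log=-}
step 22 deliver 0→1: 1={part,t=1,log=-}
step 23 crash(2): 2={✗part,t=1,log=-}
step 24 recover(2): 2={part,t=1,log=-}
step 25 timeout(0): 0={coor,t=7,log=-}

empty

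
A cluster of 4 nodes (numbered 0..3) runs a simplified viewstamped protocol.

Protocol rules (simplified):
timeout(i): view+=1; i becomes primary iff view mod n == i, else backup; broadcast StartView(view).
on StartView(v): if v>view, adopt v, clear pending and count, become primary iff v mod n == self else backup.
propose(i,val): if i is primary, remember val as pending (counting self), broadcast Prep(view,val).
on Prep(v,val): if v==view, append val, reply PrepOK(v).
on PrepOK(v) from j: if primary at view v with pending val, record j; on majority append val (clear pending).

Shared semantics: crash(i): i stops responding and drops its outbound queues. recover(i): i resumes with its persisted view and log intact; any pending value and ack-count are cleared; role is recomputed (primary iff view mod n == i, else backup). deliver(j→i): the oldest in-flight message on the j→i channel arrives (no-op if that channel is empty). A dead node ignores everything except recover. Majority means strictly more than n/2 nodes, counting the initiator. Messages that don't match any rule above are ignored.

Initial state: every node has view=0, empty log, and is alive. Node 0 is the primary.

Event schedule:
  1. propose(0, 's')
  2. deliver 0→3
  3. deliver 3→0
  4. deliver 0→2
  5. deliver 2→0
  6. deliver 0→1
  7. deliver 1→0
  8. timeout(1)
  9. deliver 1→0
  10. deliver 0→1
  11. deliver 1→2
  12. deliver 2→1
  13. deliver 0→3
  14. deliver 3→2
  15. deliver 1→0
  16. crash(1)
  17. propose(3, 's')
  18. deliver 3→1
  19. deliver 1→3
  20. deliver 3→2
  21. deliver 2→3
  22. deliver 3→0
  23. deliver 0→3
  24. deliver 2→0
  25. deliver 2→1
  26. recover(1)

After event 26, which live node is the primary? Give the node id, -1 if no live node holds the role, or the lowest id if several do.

1

after 1 — propose(0,'s'): ·
after 2 — deliver 0→3: n3:back/v0/[s]
after 3 — deliver 3→0: ·
after 4 — deliver 0→2: n2:back/v0/[s]
after 5 — deliver 2→0: n0:prim/v0/[s]
after 6 — deliver 0→1: n1:back/v0/[s]
after 7 — deliver 1→0: ·
after 8 — timeout(1): n1:prim/v1/[s]
after 9 — deliver 1→0: n0:back/v1/[s]
after 10 — deliver 0→1: ·
after 11 — deliver 1→2: n2:back/v1/[s]
after 12 — deliver 2→1: ·
after 13 — deliver 0→3: ·
after 14 — deliver 3→2: ·
after 15 — deliver 1→0: ·
after 16 — crash(1): n1:✗prim/v1/[s]
after 17 — propose(3,'s'): ·
after 18 — deliver 3→1: ·
after 19 — deliver 1→3: ·
after 20 — deliver 3→2: ·
after 21 — deliver 2→3: ·
after 22 — deliver 3→0: ·
after 23 — deliver 0→3: ·
after 24 — deliver 2→0: ·
after 25 — deliver 2→1: ·
after 26 — recover(1): n1:prim/v1/[s]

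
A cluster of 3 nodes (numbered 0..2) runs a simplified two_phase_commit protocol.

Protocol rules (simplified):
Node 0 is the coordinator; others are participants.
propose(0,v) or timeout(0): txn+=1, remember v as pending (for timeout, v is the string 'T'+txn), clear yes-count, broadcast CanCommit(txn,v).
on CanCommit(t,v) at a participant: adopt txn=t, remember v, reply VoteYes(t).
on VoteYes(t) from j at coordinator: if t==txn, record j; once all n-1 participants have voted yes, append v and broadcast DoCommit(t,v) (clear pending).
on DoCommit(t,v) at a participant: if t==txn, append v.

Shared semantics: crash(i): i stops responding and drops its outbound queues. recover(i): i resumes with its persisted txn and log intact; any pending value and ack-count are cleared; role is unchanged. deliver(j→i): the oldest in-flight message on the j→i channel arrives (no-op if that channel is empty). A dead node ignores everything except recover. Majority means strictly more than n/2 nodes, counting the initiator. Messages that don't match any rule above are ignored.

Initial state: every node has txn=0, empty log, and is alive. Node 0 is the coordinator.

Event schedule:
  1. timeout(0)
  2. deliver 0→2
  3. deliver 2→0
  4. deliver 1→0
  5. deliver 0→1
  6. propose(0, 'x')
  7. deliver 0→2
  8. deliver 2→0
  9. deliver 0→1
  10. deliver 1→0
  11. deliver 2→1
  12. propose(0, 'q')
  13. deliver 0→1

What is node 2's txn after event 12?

[1] timeout(0) → N0(coor t1 [-])
[2] deliver 0→2 → N2(part t1 [-])
[3] deliver 2→0 → ∅
[4] deliver 1→0 → ∅
[5] deliver 0→1 → N1(part t1 [-])
[6] propose(0,'x') → N0(coor t2 [-])
[7] deliver 0→2 → N2(part t2 [-])
[8] deliver 2→0 → ∅
[9] deliver 0→1 → N1(part t2 [-])
[10] deliver 1→0 → ∅
[11] deliver 2→1 → ∅
[12] propose(0,'q') → N0(coor t3 [-])

2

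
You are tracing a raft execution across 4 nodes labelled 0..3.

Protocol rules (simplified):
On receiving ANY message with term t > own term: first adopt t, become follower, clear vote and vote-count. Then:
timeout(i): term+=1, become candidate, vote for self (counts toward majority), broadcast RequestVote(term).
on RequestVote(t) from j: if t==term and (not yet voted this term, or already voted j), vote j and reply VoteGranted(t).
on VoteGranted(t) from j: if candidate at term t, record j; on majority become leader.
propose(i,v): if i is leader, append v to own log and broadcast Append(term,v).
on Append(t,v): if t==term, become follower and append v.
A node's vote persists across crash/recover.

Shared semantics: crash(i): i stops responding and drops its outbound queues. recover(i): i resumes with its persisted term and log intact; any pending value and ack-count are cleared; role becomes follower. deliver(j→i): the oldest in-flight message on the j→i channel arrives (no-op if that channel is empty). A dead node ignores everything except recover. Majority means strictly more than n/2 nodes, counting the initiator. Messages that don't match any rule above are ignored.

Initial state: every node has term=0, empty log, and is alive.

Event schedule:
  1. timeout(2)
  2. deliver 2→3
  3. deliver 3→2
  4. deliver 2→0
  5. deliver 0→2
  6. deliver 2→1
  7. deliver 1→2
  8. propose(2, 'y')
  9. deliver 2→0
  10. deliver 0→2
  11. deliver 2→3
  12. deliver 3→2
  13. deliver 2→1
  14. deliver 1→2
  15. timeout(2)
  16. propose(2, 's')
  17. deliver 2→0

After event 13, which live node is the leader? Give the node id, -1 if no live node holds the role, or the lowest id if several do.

[1] timeout(2) → N2(cand t1 [-])
[2] deliver 2→3 → N3(foll t1 [-])
[3] deliver 3→2 → ∅
[4] deliver 2→0 → N0(foll t1 [-])
[5] deliver 0→2 → N2(lead t1 [-])
[6] deliver 2→1 → N1(foll t1 [-])
[7] deliver 1→2 → ∅
[8] propose(2,'y') → N2(lead t1 [y])
[9] deliver 2→0 → N0(foll t1 [y])
[10] deliver 0→2 → ∅
[11] deliver 2→3 → N3(foll t1 [y])
[12] deliver 3→2 → ∅
[13] deliver 2→1 → N1(foll t1 [y])

2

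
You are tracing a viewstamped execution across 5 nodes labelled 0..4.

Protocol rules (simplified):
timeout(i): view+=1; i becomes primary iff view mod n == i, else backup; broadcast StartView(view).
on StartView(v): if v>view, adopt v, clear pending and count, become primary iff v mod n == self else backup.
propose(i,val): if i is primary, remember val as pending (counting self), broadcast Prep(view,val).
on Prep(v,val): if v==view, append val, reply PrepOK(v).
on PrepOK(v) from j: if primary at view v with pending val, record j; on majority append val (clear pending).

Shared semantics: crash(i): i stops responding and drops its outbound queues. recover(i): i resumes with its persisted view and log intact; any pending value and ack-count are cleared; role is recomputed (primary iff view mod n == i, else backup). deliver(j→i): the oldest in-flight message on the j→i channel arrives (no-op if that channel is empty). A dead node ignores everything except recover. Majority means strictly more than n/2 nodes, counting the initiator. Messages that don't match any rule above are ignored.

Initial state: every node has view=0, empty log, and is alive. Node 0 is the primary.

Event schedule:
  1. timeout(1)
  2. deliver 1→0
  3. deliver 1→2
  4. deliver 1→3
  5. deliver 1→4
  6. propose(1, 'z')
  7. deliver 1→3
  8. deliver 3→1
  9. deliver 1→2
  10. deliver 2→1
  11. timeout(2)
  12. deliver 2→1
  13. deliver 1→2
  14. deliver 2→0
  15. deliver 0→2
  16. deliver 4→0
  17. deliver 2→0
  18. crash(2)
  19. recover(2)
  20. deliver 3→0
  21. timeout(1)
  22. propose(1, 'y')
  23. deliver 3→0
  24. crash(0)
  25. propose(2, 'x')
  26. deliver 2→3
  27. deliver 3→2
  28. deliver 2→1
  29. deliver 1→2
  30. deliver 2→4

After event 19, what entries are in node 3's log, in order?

z

[1] timeout(1) → N1(prim v1 [-])
[2] deliver 1→0 → N0(back v1 [-])
[3] deliver 1→2 → N2(back v1 [-])
[4] deliver 1→3 → N3(back v1 [-])
[5] deliver 1→4 → N4(back v1 [-])
[6] propose(1,'z') → ∅
[7] deliver 1→3 → N3(back v1 [z])
[8] deliver 3→1 → ∅
[9] deliver 1→2 → N2(back v1 [z])
[10] deliver 2→1 → N1(prim v1 [z])
[11] timeout(2) → N2(prim v2 [z])
[12] deliver 2→1 → N1(back v2 [z])
[13] deliver 1→2 → ∅
[14] deliver 2→0 → N0(back v2 [-])
[15] deliver 0→2 → ∅
[16] deliver 4→0 → ∅
[17] deliver 2→0 → ∅
[18] crash(2) → N2(✗prim v2 [z])
[19] recover(2) → N2(prim v2 [z])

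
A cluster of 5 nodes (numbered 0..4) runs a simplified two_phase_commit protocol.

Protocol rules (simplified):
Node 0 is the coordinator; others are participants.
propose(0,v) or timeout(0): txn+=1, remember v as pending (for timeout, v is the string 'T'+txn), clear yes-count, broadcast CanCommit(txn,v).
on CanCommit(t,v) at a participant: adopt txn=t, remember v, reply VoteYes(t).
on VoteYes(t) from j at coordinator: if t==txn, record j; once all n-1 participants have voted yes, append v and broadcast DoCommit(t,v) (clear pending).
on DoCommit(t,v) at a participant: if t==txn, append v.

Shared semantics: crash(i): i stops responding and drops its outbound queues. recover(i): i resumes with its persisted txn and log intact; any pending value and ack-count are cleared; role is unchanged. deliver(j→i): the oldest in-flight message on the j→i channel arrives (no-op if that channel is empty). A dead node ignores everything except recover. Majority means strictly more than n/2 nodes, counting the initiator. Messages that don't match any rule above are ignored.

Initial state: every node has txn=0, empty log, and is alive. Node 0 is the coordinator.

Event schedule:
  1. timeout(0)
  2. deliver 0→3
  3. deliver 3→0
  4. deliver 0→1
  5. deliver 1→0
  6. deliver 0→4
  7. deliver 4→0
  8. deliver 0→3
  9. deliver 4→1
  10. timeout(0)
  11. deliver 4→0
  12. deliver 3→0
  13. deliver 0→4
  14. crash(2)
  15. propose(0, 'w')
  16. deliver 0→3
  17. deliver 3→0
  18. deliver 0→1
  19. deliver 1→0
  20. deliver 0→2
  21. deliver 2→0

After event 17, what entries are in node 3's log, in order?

empty

1. timeout(0):  <0:coor t1 ->
2. deliver 0→3:  <3:part t1 ->
3. deliver 3→0:  nop
4. deliver 0→1:  <1:part t1 ->
5. deliver 1→0:  nop
6. deliver 0→4:  <4:part t1 ->
7. deliver 4→0:  nop
8. deliver 0→3:  nop
9. deliver 4→1:  nop
10. timeout(0):  <0:coor t2 ->
11. deliver 4→0:  nop
12. deliver 3→0:  nop
13. deliver 0→4:  <4:part t2 ->
14. crash(2):  <2:✗part t0 ->
15. propose(0,'w'):  <0:coor t3 ->
16. deliver 0→3:  <3:part t2 ->
17. deliver 3→0:  nop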